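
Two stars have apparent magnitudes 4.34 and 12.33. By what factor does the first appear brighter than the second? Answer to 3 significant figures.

1570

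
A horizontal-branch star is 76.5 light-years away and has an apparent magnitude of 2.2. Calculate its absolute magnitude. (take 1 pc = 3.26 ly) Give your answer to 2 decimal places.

d = 76.5 ly / 3.26 = 23.47 pc
5 log₁₀(d/10 pc) = 5 log₁₀(23.47) − 5 = 1.852
M = m − 5 log₁₀(d/10) = 2.2 − 1.852 = 0.348

M ≈ 0.35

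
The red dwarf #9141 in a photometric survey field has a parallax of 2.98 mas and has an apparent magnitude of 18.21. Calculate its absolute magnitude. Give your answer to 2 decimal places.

M ≈ 10.58

p = 2.98 mas = 2.98×10^-3″ → d = 1/p = 335.6 pc
5 log₁₀(d/10 pc) = 5 log₁₀(335.6) − 5 = 7.629
M = m − 5 log₁₀(d/10) = 18.21 − 7.629 = 10.581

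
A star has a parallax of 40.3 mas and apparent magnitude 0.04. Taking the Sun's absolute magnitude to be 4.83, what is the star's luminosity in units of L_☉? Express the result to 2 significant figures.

L/L_☉ ≈ 510

d = 1/p = 1000/40.3 mas = 24.81 pc
M = m − 5 log₁₀ d + 5 = 0.04 − 5·1.3947 + 5 = -1.933
M − M_☉ = -1.933 − 4.83 = -6.763
L/L_☉ = 10^(−0.4 × -6.763) = 507.4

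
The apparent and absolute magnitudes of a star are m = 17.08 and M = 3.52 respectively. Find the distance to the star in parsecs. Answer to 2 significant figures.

d ≈ 5200 pc

μ = m − M = 13.560
m − M = 5 log₁₀ d − 5
log₁₀ d = (m − M)/5 + 1 = 3.7120
d = 10^3.7120 = 5152 pc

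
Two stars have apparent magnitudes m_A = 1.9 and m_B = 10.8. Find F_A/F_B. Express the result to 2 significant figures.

F_A/F_B ≈ 3600

Δm = 1.9 − (10.8) = -8.9
Flux ratio = 10^(−0.4 Δm) = 10^(−0.4 × -8.9) = 10^3.560 = 3631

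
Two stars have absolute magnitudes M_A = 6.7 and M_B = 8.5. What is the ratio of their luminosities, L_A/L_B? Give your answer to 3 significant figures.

L_A/L_B ≈ 5.25

ΔM = M_A − M_B = -1.8
L_A/L_B = 10^(−0.4 ΔM) = 10^0.720 = 5.248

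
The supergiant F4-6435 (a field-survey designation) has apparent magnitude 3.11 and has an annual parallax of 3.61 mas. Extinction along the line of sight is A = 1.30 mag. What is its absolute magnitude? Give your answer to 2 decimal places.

p = 3.61 mas = 3.61×10^-3″ → d = 1/p = 277.0 pc
5 log₁₀(d/10 pc) = 5 log₁₀(277.0) − 5 = 7.212
M = m − 5 log₁₀(d/10) − A = 3.11 − 7.212 − 1.30 = -5.402

M ≈ -5.40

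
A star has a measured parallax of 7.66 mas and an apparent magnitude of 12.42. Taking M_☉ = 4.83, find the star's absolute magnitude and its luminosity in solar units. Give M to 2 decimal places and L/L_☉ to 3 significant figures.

M ≈ 6.84; L/L_☉ ≈ 0.157

d = 1/p = 1000/7.66 mas = 130.5 pc
M = m − 5 log₁₀ d + 5 = 12.42 − 5·2.1158 + 5 = 6.841
M − M_☉ = 6.841 − 4.83 = 2.011
L/L_☉ = 10^(−0.4 × 2.011) = 0.1569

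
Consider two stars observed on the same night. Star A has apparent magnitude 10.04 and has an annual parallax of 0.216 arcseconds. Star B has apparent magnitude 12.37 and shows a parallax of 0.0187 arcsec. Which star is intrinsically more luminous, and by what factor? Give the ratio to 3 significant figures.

Star A: d = 1/p = 1/0.216″ = 4.630 pc
Star A: M = m − 5 log₁₀ d + 5 = 10.04 − 5·0.6655 + 5 = 11.712
Star B: d = 1/p = 1/0.0187″ = 53.48 pc
Star B: M = m − 5 log₁₀ d + 5 = 12.37 − 5·1.7282 + 5 = 8.729
ΔM = M_A − M_B = 11.712 − (8.729) = 2.983; smaller M is more luminous → Star B.
L ratio = 10^(0.4 |ΔM|) = 10^1.193 = 15.60

Star B is more luminous, by a factor of 15.6.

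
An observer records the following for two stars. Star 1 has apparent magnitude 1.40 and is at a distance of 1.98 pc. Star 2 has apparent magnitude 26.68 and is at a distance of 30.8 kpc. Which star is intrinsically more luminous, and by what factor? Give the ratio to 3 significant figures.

Star 1: M = m − 5 log₁₀ d + 5 = 1.40 − 5·0.2967 + 5 = 4.917
Star 2: d = 30.8 kpc = 30800 pc
Star 2: M = m − 5 log₁₀ d + 5 = 26.68 − 5·4.4886 + 5 = 9.237
ΔM = M_1 − M_2 = 4.917 − (9.237) = -4.321; smaller M is more luminous → Star 1.
L ratio = 10^(0.4 |ΔM|) = 10^1.728 = 53.48

Star 1 is more luminous, by a factor of 53.5.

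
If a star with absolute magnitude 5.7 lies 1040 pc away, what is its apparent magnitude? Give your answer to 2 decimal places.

m = M + 5 log₁₀ d − 5 = 5.7 + 5·3.0170 − 5 = 15.785

m ≈ 15.79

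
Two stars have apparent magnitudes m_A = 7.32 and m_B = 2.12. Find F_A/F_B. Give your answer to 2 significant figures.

F_A/F_B ≈ 8.3×10^-3

Magnitude difference = 5.20
Flux ratio = 10^(−0.4 Δm) = 10^(−0.4 × 5.20) = 10^-2.080 = 8.318×10^-3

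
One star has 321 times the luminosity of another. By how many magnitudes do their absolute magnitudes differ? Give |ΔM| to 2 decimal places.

|ΔM| ≈ 6.27

Pogson: ΔM = −2.5 log₁₀(ratio) = −2.5 log₁₀(321) = −2.5 × 2.5065 = -6.266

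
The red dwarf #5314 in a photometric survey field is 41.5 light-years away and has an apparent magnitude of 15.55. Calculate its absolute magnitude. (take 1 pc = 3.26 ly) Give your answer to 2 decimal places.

M ≈ 15.03

d = 41.5 ly / 3.26 = 12.73 pc
5 log₁₀(d/10 pc) = 5 log₁₀(12.73) − 5 = 0.524
M = m − 5 log₁₀(d/10) = 15.55 − 0.524 = 15.026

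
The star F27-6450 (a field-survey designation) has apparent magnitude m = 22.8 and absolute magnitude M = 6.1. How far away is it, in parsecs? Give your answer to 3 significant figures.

μ = m − M = 16.700
m − M = 5 log₁₀ d − 5
log₁₀ d = (m − M)/5 + 1 = 4.3400
d = 10^4.3400 = 21880 pc

d ≈ 21900 pc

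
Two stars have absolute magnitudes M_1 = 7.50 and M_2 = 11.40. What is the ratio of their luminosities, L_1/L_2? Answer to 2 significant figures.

L_1/L_2 ≈ 36

ΔM = M_1 − M_2 = -3.90
L_1/L_2 = 10^(−0.4 ΔM) = 10^1.560 = 36.31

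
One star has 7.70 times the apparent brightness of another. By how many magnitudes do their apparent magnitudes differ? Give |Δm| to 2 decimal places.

|Δm| ≈ 2.22

Pogson: Δm = −2.5 log₁₀(ratio) = −2.5 log₁₀(7.70) = −2.5 × 0.8865 = -2.216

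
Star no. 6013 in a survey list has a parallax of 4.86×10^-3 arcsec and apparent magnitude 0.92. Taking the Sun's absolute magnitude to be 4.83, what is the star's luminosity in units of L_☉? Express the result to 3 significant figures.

L/L_☉ ≈ 15500

d = 1/p = 1/4.86×10^-3″ = 205.8 pc
M = m − 5 log₁₀ d + 5 = 0.92 − 5·2.3134 + 5 = -5.647
M − M_☉ = -5.647 − 4.83 = -10.477
L/L_☉ = 10^(−0.4 × -10.477) = 15510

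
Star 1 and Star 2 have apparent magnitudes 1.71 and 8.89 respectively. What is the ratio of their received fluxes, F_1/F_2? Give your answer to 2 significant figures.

F_1/F_2 ≈ 740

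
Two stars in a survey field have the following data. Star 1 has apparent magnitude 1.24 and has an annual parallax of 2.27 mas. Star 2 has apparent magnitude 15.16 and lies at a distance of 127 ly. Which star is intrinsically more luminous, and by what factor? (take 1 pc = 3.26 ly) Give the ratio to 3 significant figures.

Star 1: p = 2.27 mas = 2.27×10^-3″ → d = 1/p = 440.5 pc
Star 1: M = m − 5 log₁₀ d + 5 = 1.24 − 5·2.6440 + 5 = -6.980
Star 2: d = 127 ly / 3.26 = 38.96 pc
Star 2: M = m − 5 log₁₀ d + 5 = 15.16 − 5·1.5906 + 5 = 12.207
ΔM = M_1 − M_2 = -6.980 − (12.207) = -19.187; smaller M is more luminous → Star 1.
L ratio = 10^(0.4 |ΔM|) = 10^7.675 = 4.729×10^7

Star 1 is more luminous, by a factor of 4.73×10^7.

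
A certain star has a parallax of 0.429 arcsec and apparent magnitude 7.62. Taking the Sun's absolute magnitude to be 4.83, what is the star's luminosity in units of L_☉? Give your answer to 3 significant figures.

d = 1/p = 1/0.429″ = 2.331 pc
M = m − 5 log₁₀ d + 5 = 7.62 − 5·0.3675 + 5 = 10.782
M − M_☉ = 10.782 − 4.83 = 5.952
L/L_☉ = 10^(−0.4 × 5.952) = 4.160×10^-3

L/L_☉ ≈ 4.16×10^-3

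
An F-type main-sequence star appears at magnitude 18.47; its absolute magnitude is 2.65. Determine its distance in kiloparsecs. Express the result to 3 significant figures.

d ≈ 14.6 kpc

Distance modulus: m − M = 18.47 − (2.65) = 15.820
m − M = 5 log₁₀ d − 5
log₁₀ d = (m − M)/5 + 1 = 4.1640
d = 10^4.1640 = 14590 pc
= 14.59 kpc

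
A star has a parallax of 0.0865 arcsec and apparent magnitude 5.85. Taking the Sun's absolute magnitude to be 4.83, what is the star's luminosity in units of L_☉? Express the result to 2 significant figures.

d = 1/p = 1/0.0865″ = 11.56 pc
M = m − 5 log₁₀ d + 5 = 5.85 − 5·1.0630 + 5 = 5.535
M − M_☉ = 5.535 − 4.83 = 0.705
L/L_☉ = 10^(−0.4 × 0.705) = 0.5224

L/L_☉ ≈ 0.52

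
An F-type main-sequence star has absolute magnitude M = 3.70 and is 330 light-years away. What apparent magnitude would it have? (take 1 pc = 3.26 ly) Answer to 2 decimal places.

d = 330 ly / 3.26 = 101.2 pc
m = M + 5 log₁₀ d − 5 = 3.70 + 5·2.0053 − 5 = 8.726

m ≈ 8.73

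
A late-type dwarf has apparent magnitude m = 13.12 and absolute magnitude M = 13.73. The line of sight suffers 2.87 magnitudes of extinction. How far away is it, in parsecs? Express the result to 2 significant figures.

m − M = 5 log₁₀(d/10 pc) + A  ⇒  13.12 − (13.73) − 2.87 = 5 log₁₀(d/10)
-3.480 = 5 log₁₀(d/10)
log₁₀ d = (m − M − A)/5 + 1 = 0.3040
d = 10^0.3040 = 2.014 pc

d ≈ 2.0 pc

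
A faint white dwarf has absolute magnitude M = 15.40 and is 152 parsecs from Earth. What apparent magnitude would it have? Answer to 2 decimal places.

m = M + 5 log₁₀ d − 5 = 15.40 + 5·2.1818 − 5 = 21.309

m ≈ 21.31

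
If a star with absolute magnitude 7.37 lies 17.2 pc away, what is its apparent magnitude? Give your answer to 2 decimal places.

m ≈ 8.55

m = M + 5 log₁₀ d − 5 = 7.37 + 5·1.2355 − 5 = 8.548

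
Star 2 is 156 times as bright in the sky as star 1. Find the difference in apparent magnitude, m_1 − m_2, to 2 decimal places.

Pogson: Δm = −2.5 log₁₀(ratio) = −2.5 log₁₀(156) = −2.5 × 2.1931 = -5.483
Star 2 is brighter so has the smaller magnitude: m_1 − m_2 is positive.

m_1 − m_2 ≈ 5.48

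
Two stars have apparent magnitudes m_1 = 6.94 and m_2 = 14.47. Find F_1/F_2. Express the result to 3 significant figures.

Magnitude difference = -7.53
Flux ratio = 10^(−0.4 Δm) = 10^(−0.4 × -7.53) = 10^3.012 = 1028

F_1/F_2 ≈ 1030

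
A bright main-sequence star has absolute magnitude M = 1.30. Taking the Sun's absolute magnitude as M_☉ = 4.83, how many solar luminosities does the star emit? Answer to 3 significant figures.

L/L_☉ ≈ 25.8

M − M_☉ = 1.30 − 4.83 = -3.530
L/L_☉ = 10^(−0.4 (M − M_☉)) = 10^1.412 = 25.82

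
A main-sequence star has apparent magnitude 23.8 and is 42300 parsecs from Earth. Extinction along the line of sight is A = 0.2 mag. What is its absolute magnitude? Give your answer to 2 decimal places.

M ≈ 5.47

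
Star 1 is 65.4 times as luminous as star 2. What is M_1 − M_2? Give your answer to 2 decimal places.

Pogson: ΔM = −2.5 log₁₀(ratio) = −2.5 log₁₀(65.4) = −2.5 × 1.8156 = -4.539
Star 1 is brighter, so it has the smaller magnitude: the difference is negative.

M_1 − M_2 ≈ -4.54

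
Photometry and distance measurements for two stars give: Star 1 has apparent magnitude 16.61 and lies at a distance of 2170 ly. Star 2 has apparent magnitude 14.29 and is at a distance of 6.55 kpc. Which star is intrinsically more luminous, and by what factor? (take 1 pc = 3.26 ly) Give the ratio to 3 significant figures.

Star 2 is more luminous, by a factor of 820.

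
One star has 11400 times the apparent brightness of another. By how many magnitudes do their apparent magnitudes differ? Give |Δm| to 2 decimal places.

Pogson: Δm = −2.5 log₁₀(ratio) = −2.5 log₁₀(11400) = −2.5 × 4.0569 = -10.142

|Δm| ≈ 10.14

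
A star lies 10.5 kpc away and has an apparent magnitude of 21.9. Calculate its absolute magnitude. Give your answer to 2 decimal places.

M ≈ 6.79

d = 10.5 kpc = 10500 pc
5 log₁₀(d/10 pc) = 5 log₁₀(10500) − 5 = 15.106
M = m − 5 log₁₀(d/10) = 21.9 − 15.106 = 6.794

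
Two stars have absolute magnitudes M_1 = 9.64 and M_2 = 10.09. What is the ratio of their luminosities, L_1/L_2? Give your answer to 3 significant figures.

L_1/L_2 ≈ 1.51

ΔM = M_1 − M_2 = -0.45
L_1/L_2 = 10^(−0.4 ΔM) = 10^0.180 = 1.514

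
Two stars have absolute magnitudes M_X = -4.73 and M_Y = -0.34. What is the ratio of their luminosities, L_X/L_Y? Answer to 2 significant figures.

ΔM = M_X − M_Y = -4.39
L_X/L_Y = 10^(−0.4 ΔM) = 10^1.756 = 57.02

L_X/L_Y ≈ 57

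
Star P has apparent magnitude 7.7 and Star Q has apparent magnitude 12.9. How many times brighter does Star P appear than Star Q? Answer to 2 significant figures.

Δm = 7.7 − (12.9) = -5.2
Flux ratio = 10^(−0.4 Δm) = 10^(−0.4 × -5.2) = 10^2.080 = 120.2

120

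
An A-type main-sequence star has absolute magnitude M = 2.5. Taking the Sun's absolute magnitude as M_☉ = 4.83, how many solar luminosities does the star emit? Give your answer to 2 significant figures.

L/L_☉ ≈ 8.6

M − M_☉ = 2.5 − 4.83 = -2.330
L/L_☉ = 10^(−0.4 (M − M_☉)) = 10^0.932 = 8.551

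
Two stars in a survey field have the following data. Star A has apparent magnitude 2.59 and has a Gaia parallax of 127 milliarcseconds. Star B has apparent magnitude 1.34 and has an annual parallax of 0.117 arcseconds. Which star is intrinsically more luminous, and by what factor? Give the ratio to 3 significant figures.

Star B is more luminous, by a factor of 3.73.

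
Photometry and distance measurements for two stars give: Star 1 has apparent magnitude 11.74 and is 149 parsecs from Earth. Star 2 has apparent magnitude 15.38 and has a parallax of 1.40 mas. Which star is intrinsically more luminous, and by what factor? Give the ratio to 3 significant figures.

Star 1: M = m − 5 log₁₀ d + 5 = 11.74 − 5·2.1732 + 5 = 5.874
Star 2: p = 1.40 mas = 1.40×10^-3″ → d = 1/p = 714.3 pc
Star 2: M = m − 5 log₁₀ d + 5 = 15.38 − 5·2.8539 + 5 = 6.111
ΔM = M_1 − M_2 = 5.874 − (6.111) = -0.237; smaller M is more luminous → Star 1.
L ratio = 10^(0.4 |ΔM|) = 10^0.095 = 1.243

Star 1 is more luminous, by a factor of 1.24.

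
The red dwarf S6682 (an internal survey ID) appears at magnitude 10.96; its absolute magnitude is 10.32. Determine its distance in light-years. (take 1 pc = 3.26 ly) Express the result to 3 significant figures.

d ≈ 43.8 ly

μ = m − M = 0.640
m − M = 5 log₁₀ d − 5
log₁₀ d = (m − M)/5 + 1 = 1.1280
d = 10^1.1280 = 13.43 pc
= 43.77 ly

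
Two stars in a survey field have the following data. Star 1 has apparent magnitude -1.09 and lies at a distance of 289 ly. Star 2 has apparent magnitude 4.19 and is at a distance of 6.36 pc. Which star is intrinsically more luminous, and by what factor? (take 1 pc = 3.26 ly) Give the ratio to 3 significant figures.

Star 1 is more luminous, by a factor of 25100.

Star 1: d = 289 ly / 3.26 = 88.65 pc
Star 1: M = m − 5 log₁₀ d + 5 = -1.09 − 5·1.9477 + 5 = -5.828
Star 2: M = m − 5 log₁₀ d + 5 = 4.19 − 5·0.8035 + 5 = 5.173
ΔM = M_1 − M_2 = -5.828 − (5.173) = -11.001; smaller M is more luminous → Star 1.
L ratio = 10^(0.4 |ΔM|) = 10^4.400 = 25140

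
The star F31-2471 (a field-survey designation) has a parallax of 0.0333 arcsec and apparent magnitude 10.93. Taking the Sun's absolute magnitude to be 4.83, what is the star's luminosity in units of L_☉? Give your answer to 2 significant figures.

d = 1/p = 1/0.0333″ = 30.03 pc
M = m − 5 log₁₀ d + 5 = 10.93 − 5·1.4776 + 5 = 8.542
M − M_☉ = 8.542 − 4.83 = 3.712
L/L_☉ = 10^(−0.4 × 3.712) = 0.03274

L/L_☉ ≈ 0.033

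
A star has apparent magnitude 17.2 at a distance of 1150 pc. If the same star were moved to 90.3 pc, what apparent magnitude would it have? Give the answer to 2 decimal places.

m ≈ 11.67

Flux ∝ 1/d², so Δm = 5 log₁₀(d₂/d₁) = 5 log₁₀(90.3/1150) = -5.525
m₂ = m₁ + Δm = 17.2 + (-5.525) = 11.675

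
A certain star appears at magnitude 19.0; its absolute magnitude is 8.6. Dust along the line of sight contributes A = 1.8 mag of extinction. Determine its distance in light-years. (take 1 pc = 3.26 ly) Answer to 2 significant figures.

m − M = 5 log₁₀(d/10 pc) + A  ⇒  19.0 − (8.6) − 1.8 = 5 log₁₀(d/10)
8.600 = 5 log₁₀(d/10)
log₁₀ d = (m − M − A)/5 + 1 = 2.7200
d = 10^2.7200 = 524.8 pc
= 1711 ly

d ≈ 1700 ly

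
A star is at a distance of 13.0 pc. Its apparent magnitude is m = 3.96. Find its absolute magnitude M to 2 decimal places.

5 log₁₀(d/10 pc) = 5 log₁₀(13.00) − 5 = 0.570
M = m − 5 log₁₀(d/10) = 3.96 − 0.570 = 3.390

M ≈ 3.39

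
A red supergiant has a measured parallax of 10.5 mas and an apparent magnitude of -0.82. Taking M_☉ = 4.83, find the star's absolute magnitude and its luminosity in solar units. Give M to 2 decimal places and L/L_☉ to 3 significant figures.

M ≈ -5.71; L/L_☉ ≈ 16500

d = 1/p = 1000/10.5 mas = 95.24 pc
M = m − 5 log₁₀ d + 5 = -0.82 − 5·1.9788 + 5 = -5.714
M − M_☉ = -5.714 − 4.83 = -10.544
L/L_☉ = 10^(−0.4 × -10.544) = 16510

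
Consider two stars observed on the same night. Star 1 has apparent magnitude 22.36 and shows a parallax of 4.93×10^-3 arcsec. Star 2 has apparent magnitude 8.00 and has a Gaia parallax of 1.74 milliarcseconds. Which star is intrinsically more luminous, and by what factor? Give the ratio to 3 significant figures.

Star 2 is more luminous, by a factor of 4.45×10^6.

Star 1: d = 1/p = 1/4.93×10^-3″ = 202.8 pc
Star 1: M = m − 5 log₁₀ d + 5 = 22.36 − 5·2.3072 + 5 = 15.824
Star 2: p = 1.74 mas = 1.74×10^-3″ → d = 1/p = 574.7 pc
Star 2: M = m − 5 log₁₀ d + 5 = 8.00 − 5·2.7595 + 5 = -0.797
ΔM = M_1 − M_2 = 15.824 − (-0.797) = 16.621; smaller M is more luminous → Star 2.
L ratio = 10^(0.4 |ΔM|) = 10^6.649 = 4.452×10^6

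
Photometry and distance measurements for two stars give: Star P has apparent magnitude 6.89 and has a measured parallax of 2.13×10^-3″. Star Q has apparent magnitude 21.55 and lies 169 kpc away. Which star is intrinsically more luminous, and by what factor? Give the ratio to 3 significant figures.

Star P: d = 1/p = 1/2.13×10^-3″ = 469.5 pc
Star P: M = m − 5 log₁₀ d + 5 = 6.89 − 5·2.6716 + 5 = -1.468
Star Q: d = 169 kpc = 169000 pc
Star Q: M = m − 5 log₁₀ d + 5 = 21.55 − 5·5.2279 + 5 = 0.411
ΔM = M_P − M_Q = -1.468 − (0.411) = -1.879; smaller M is more luminous → Star P.
L ratio = 10^(0.4 |ΔM|) = 10^0.751 = 5.642

Star P is more luminous, by a factor of 5.64.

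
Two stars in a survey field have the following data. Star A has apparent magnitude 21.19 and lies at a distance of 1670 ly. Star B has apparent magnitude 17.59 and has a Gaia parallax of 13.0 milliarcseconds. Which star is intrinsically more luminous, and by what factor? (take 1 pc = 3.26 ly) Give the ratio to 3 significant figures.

Star A is more luminous, by a factor of 1.61.

Star A: d = 1670 ly / 3.26 = 512.3 pc
Star A: M = m − 5 log₁₀ d + 5 = 21.19 − 5·2.7095 + 5 = 12.643
Star B: p = 13.0 mas = 0.0130″ → d = 1/p = 76.92 pc
Star B: M = m − 5 log₁₀ d + 5 = 17.59 − 5·1.8861 + 5 = 13.160
ΔM = M_A − M_B = 12.643 − (13.160) = -0.517; smaller M is more luminous → Star A.
L ratio = 10^(0.4 |ΔM|) = 10^0.207 = 1.610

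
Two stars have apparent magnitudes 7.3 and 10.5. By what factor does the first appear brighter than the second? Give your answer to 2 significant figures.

Magnitude difference = -3.2
Flux ratio = 10^(−0.4 Δm) = 10^(−0.4 × -3.2) = 10^1.280 = 19.05

19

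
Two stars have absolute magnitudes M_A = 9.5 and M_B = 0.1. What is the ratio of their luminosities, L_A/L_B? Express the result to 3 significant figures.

L_A/L_B ≈ 1.74×10^-4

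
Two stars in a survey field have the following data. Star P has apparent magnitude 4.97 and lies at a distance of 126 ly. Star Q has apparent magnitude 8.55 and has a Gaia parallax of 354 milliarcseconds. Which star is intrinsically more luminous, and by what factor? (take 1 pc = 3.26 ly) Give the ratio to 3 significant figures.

Star P: d = 126 ly / 3.26 = 38.65 pc
Star P: M = m − 5 log₁₀ d + 5 = 4.97 − 5·1.5872 + 5 = 2.034
Star Q: p = 354 mas = 0.354″ → d = 1/p = 2.825 pc
Star Q: M = m − 5 log₁₀ d + 5 = 8.55 − 5·0.4510 + 5 = 11.295
ΔM = M_P − M_Q = 2.034 − (11.295) = -9.261; smaller M is more luminous → Star P.
L ratio = 10^(0.4 |ΔM|) = 10^3.704 = 5062

Star P is more luminous, by a factor of 5060.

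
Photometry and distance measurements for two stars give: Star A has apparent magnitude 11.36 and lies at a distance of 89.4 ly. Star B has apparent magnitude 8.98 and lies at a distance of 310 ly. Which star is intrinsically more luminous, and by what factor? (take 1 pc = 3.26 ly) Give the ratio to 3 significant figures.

Star B is more luminous, by a factor of 108.

Star A: d = 89.4 ly / 3.26 = 27.42 pc
Star A: M = m − 5 log₁₀ d + 5 = 11.36 − 5·1.4381 + 5 = 9.169
Star B: d = 310 ly / 3.26 = 95.09 pc
Star B: M = m − 5 log₁₀ d + 5 = 8.98 − 5·1.9781 + 5 = 4.089
ΔM = M_A − M_B = 9.169 − (4.089) = 5.080; smaller M is more luminous → Star B.
L ratio = 10^(0.4 |ΔM|) = 10^2.032 = 107.7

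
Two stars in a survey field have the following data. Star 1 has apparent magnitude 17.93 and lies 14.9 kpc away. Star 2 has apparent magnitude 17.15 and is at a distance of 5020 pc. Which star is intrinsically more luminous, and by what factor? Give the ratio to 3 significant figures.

Star 1 is more luminous, by a factor of 4.30.

Star 1: d = 14.9 kpc = 14900 pc
Star 1: M = m − 5 log₁₀ d + 5 = 17.93 − 5·4.1732 + 5 = 2.064
Star 2: M = m − 5 log₁₀ d + 5 = 17.15 − 5·3.7007 + 5 = 3.646
ΔM = M_1 − M_2 = 2.064 − (3.646) = -1.582; smaller M is more luminous → Star 1.
L ratio = 10^(0.4 |ΔM|) = 10^0.633 = 4.295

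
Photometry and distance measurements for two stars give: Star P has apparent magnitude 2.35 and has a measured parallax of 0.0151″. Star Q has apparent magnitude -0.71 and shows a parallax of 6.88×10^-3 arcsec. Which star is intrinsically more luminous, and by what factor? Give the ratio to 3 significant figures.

Star Q is more luminous, by a factor of 80.7.

Star P: d = 1/p = 1/0.0151″ = 66.23 pc
Star P: M = m − 5 log₁₀ d + 5 = 2.35 − 5·1.8210 + 5 = -1.755
Star Q: d = 1/p = 1/6.88×10^-3″ = 145.3 pc
Star Q: M = m − 5 log₁₀ d + 5 = -0.71 − 5·2.1624 + 5 = -6.522
ΔM = M_P − M_Q = -1.755 − (-6.522) = 4.767; smaller M is more luminous → Star Q.
L ratio = 10^(0.4 |ΔM|) = 10^1.907 = 80.68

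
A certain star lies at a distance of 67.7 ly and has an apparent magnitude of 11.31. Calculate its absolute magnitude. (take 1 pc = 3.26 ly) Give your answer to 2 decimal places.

M ≈ 9.72

d = 67.7 ly / 3.26 = 20.77 pc
5 log₁₀(d/10 pc) = 5 log₁₀(20.77) − 5 = 1.587
M = m − 5 log₁₀(d/10) = 11.31 − 1.587 = 9.723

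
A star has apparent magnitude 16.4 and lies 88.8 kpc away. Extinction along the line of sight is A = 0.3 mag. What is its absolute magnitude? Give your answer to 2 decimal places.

d = 88.8 kpc = 88800 pc
5 log₁₀(d/10 pc) = 5 log₁₀(88800) − 5 = 19.742
M = m − 5 log₁₀(d/10) − A = 16.4 − 19.742 − 0.3 = -3.642

M ≈ -3.64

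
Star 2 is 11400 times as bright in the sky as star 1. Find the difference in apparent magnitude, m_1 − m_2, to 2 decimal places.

m_1 − m_2 ≈ 10.14

Pogson: Δm = −2.5 log₁₀(ratio) = −2.5 log₁₀(11400) = −2.5 × 4.0569 = -10.142
Star 2 is brighter so has the smaller magnitude: m_1 − m_2 is positive.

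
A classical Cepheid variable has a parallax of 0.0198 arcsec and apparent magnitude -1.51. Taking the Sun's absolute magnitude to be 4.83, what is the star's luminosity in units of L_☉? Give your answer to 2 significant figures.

L/L_☉ ≈ 8800

d = 1/p = 1/0.0198″ = 50.51 pc
M = m − 5 log₁₀ d + 5 = -1.51 − 5·1.7033 + 5 = -5.027
M − M_☉ = -5.027 − 4.83 = -9.857
L/L_☉ = 10^(−0.4 × -9.857) = 8763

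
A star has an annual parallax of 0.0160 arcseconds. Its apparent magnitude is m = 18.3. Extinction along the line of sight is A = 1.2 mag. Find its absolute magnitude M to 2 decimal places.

M ≈ 13.12

d = 1/p = 1/0.0160″ = 62.50 pc
5 log₁₀(d/10 pc) = 5 log₁₀(62.50) − 5 = 3.979
M = m − 5 log₁₀(d/10) − A = 18.3 − 3.979 − 1.2 = 13.121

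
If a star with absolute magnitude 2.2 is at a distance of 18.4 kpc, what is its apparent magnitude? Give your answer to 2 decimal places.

d = 18.4 kpc = 18400 pc
m = M + 5 log₁₀ d − 5 = 2.2 + 5·4.2648 − 5 = 18.524

m ≈ 18.52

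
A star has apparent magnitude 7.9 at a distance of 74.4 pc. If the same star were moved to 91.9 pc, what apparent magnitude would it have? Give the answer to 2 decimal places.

Flux ∝ 1/d², so Δm = 5 log₁₀(d₂/d₁) = 5 log₁₀(91.9/74.4) = 0.459
m₂ = m₁ + Δm = 7.9 + (0.459) = 8.359

m ≈ 8.36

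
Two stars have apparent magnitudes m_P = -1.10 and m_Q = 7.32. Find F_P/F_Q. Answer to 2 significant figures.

Magnitude difference = -8.42
Flux ratio = 10^(−0.4 Δm) = 10^(−0.4 × -8.42) = 10^3.368 = 2333

F_P/F_Q ≈ 2300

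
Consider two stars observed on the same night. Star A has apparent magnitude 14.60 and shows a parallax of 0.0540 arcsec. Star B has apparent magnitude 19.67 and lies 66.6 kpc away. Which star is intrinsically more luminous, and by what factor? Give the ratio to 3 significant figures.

Star B is more luminous, by a factor of 121000.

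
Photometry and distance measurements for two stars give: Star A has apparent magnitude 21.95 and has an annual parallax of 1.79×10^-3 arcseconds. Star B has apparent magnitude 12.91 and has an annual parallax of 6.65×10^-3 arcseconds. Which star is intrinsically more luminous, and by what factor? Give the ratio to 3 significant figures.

Star B is more luminous, by a factor of 299.

Star A: d = 1/p = 1/1.79×10^-3″ = 558.7 pc
Star A: M = m − 5 log₁₀ d + 5 = 21.95 − 5·2.7471 + 5 = 13.214
Star B: d = 1/p = 1/6.65×10^-3″ = 150.4 pc
Star B: M = m − 5 log₁₀ d + 5 = 12.91 − 5·2.1772 + 5 = 7.024
ΔM = M_A − M_B = 13.214 − (7.024) = 6.190; smaller M is more luminous → Star B.
L ratio = 10^(0.4 |ΔM|) = 10^2.476 = 299.3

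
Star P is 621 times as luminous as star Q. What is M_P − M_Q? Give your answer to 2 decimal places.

Pogson: ΔM = −2.5 log₁₀(ratio) = −2.5 log₁₀(621) = −2.5 × 2.7931 = -6.983
Star P is brighter, so it has the smaller magnitude: the difference is negative.

M_P − M_Q ≈ -6.98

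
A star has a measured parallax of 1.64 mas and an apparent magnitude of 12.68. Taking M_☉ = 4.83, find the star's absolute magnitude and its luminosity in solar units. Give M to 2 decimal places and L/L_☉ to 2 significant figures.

M ≈ 3.75; L/L_☉ ≈ 2.7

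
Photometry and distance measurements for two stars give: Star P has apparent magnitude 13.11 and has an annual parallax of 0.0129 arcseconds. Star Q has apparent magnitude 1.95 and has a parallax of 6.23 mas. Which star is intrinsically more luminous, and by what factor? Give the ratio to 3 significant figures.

Star Q is more luminous, by a factor of 125000.

Star P: d = 1/p = 1/0.0129″ = 77.52 pc
Star P: M = m − 5 log₁₀ d + 5 = 13.11 − 5·1.8894 + 5 = 8.663
Star Q: p = 6.23 mas = 6.23×10^-3″ → d = 1/p = 160.5 pc
Star Q: M = m − 5 log₁₀ d + 5 = 1.95 − 5·2.2055 + 5 = -4.078
ΔM = M_P − M_Q = 8.663 − (-4.078) = 12.741; smaller M is more luminous → Star Q.
L ratio = 10^(0.4 |ΔM|) = 10^5.096 = 124800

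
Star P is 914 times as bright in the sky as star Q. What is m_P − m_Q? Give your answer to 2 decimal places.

Pogson: Δm = −2.5 log₁₀(ratio) = −2.5 log₁₀(914) = −2.5 × 2.9609 = -7.402
Star P is brighter, so it has the smaller magnitude: the difference is negative.

m_P − m_Q ≈ -7.40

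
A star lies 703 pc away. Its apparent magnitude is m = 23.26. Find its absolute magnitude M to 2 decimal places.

5 log₁₀(d/10 pc) = 5 log₁₀(703.0) − 5 = 9.235
M = m − 5 log₁₀(d/10) = 23.26 − 9.235 = 14.025

M ≈ 14.03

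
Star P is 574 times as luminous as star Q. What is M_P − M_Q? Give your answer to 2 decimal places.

M_P − M_Q ≈ -6.90

Pogson: ΔM = −2.5 log₁₀(ratio) = −2.5 log₁₀(574) = −2.5 × 2.7589 = -6.897
Star P is brighter, so it has the smaller magnitude: the difference is negative.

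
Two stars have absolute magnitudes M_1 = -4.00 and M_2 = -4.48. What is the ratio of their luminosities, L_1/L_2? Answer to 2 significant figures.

L_1/L_2 ≈ 0.64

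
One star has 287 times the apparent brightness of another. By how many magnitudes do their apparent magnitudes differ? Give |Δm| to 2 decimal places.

|Δm| ≈ 6.14

Pogson: Δm = −2.5 log₁₀(ratio) = −2.5 log₁₀(287) = −2.5 × 2.4579 = -6.145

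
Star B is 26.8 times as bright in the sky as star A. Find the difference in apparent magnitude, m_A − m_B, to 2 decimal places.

Pogson: Δm = −2.5 log₁₀(ratio) = −2.5 log₁₀(26.8) = −2.5 × 1.4281 = -3.570
Star B is brighter so has the smaller magnitude: m_A − m_B is positive.

m_A − m_B ≈ 3.57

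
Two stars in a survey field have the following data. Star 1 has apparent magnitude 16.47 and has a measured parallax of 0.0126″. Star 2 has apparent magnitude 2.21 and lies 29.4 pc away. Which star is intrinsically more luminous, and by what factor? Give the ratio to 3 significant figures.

Star 2 is more luminous, by a factor of 69400.

Star 1: d = 1/p = 1/0.0126″ = 79.37 pc
Star 1: M = m − 5 log₁₀ d + 5 = 16.47 − 5·1.8996 + 5 = 11.972
Star 2: M = m − 5 log₁₀ d + 5 = 2.21 − 5·1.4683 + 5 = -0.132
ΔM = M_1 − M_2 = 11.972 − (-0.132) = 12.104; smaller M is more luminous → Star 2.
L ratio = 10^(0.4 |ΔM|) = 10^4.841 = 69410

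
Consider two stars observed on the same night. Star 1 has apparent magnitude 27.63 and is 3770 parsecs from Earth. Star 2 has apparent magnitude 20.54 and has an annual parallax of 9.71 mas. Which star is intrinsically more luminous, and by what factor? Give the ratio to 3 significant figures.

Star 1 is more luminous, by a factor of 1.95.

Star 1: M = m − 5 log₁₀ d + 5 = 27.63 − 5·3.5763 + 5 = 14.748
Star 2: p = 9.71 mas = 9.71×10^-3″ → d = 1/p = 103.0 pc
Star 2: M = m − 5 log₁₀ d + 5 = 20.54 − 5·2.0128 + 5 = 15.476
ΔM = M_1 − M_2 = 14.748 − (15.476) = -0.728; smaller M is more luminous → Star 1.
L ratio = 10^(0.4 |ΔM|) = 10^0.291 = 1.955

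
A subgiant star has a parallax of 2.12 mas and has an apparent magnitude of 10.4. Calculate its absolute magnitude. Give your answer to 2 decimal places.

M ≈ 2.03

p = 2.12 mas = 2.12×10^-3″ → d = 1/p = 471.7 pc
5 log₁₀(d/10 pc) = 5 log₁₀(471.7) − 5 = 8.368
M = m − 5 log₁₀(d/10) = 10.4 − 8.368 = 2.032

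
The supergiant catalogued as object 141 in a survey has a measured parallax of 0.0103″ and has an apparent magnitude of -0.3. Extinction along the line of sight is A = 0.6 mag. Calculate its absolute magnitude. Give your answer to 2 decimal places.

M ≈ -5.84

d = 1/p = 1/0.0103″ = 97.09 pc
5 log₁₀(d/10 pc) = 5 log₁₀(97.09) − 5 = 4.936
M = m − 5 log₁₀(d/10) − A = -0.3 − 4.936 − 0.6 = -5.836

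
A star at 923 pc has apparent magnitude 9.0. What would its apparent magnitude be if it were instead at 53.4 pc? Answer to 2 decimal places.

m ≈ 2.81

Flux ∝ 1/d², so Δm = 5 log₁₀(d₂/d₁) = 5 log₁₀(53.4/923) = -6.188
m₂ = m₁ + Δm = 9.0 + (-6.188) = 2.812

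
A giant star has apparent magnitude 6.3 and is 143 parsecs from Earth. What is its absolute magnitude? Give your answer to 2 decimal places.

M ≈ 0.52

5 log₁₀(d/10 pc) = 5 log₁₀(143.0) − 5 = 5.777
M = m − 5 log₁₀(d/10) = 6.3 − 5.777 = 0.523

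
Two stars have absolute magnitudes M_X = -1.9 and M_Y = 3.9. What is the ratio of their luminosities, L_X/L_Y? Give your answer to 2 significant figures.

ΔM = M_X − M_Y = -5.8
L_X/L_Y = 10^(−0.4 ΔM) = 10^2.320 = 208.9

L_X/L_Y ≈ 210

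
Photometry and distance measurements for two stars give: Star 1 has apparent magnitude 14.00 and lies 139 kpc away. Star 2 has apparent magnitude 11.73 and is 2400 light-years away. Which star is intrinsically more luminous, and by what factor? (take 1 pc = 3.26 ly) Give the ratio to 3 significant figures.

Star 1: d = 139 kpc = 139000 pc
Star 1: M = m − 5 log₁₀ d + 5 = 14.00 − 5·5.1430 + 5 = -6.715
Star 2: d = 2400 ly / 3.26 = 736.2 pc
Star 2: M = m − 5 log₁₀ d + 5 = 11.73 − 5·2.8670 + 5 = 2.395
ΔM = M_1 − M_2 = -6.715 − (2.395) = -9.110; smaller M is more luminous → Star 1.
L ratio = 10^(0.4 |ΔM|) = 10^3.644 = 4406

Star 1 is more luminous, by a factor of 4410.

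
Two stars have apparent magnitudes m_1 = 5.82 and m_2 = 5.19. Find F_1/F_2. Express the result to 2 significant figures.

Magnitude difference = 0.63
Flux ratio = 10^(−0.4 Δm) = 10^(−0.4 × 0.63) = 10^-0.252 = 0.5598

F_1/F_2 ≈ 0.56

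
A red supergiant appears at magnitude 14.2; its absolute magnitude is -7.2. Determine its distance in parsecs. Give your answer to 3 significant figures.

d ≈ 191000 pc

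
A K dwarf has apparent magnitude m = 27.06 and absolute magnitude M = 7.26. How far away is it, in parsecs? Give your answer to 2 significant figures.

d ≈ 91000 pc

μ = m − M = 19.800
m − M = 5 log₁₀ d − 5
log₁₀ d = (m − M)/5 + 1 = 4.9600
d = 10^4.9600 = 91200 pc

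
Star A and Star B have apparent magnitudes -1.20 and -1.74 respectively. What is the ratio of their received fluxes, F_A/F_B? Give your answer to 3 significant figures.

Δm = -1.20 − (-1.74) = 0.54
Flux ratio = 10^(−0.4 Δm) = 10^(−0.4 × 0.54) = 10^-0.216 = 0.6081

F_A/F_B ≈ 0.608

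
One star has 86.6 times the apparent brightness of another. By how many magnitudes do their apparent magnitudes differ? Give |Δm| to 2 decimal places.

|Δm| ≈ 4.84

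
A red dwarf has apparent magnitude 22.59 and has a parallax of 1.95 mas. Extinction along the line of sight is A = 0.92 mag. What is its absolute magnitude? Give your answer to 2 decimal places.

M ≈ 13.12

p = 1.95 mas = 1.95×10^-3″ → d = 1/p = 512.8 pc
5 log₁₀(d/10 pc) = 5 log₁₀(512.8) − 5 = 8.550
M = m − 5 log₁₀(d/10) − A = 22.59 − 8.550 − 0.92 = 13.120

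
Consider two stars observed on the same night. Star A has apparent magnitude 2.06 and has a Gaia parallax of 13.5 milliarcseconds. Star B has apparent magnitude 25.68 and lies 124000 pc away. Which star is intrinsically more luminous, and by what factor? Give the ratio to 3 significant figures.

Star A: p = 13.5 mas = 0.0135″ → d = 1/p = 74.07 pc
Star A: M = m − 5 log₁₀ d + 5 = 2.06 − 5·1.8697 + 5 = -2.288
Star B: M = m − 5 log₁₀ d + 5 = 25.68 − 5·5.0934 + 5 = 5.213
ΔM = M_A − M_B = -2.288 − (5.213) = -7.501; smaller M is more luminous → Star A.
L ratio = 10^(0.4 |ΔM|) = 10^3.000 = 1001

Star A is more luminous, by a factor of 1000.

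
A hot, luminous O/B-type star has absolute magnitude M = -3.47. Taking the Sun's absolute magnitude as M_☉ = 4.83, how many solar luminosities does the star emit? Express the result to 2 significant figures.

M − M_☉ = -3.47 − 4.83 = -8.300
L/L_☉ = 10^(−0.4 (M − M_☉)) = 10^3.320 = 2089

L/L_☉ ≈ 2100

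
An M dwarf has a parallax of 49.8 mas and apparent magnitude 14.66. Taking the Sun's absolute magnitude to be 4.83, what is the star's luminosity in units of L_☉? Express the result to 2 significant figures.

d = 1/p = 1000/49.8 mas = 20.08 pc
M = m − 5 log₁₀ d + 5 = 14.66 − 5·1.3028 + 5 = 13.146
M − M_☉ = 13.146 − 4.83 = 8.316
L/L_☉ = 10^(−0.4 × 8.316) = 4.716×10^-4

L/L_☉ ≈ 4.7×10^-4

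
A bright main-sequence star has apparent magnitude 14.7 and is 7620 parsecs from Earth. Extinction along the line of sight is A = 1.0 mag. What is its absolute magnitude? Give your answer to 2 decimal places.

5 log₁₀(d/10 pc) = 5 log₁₀(7620) − 5 = 14.410
M = m − 5 log₁₀(d/10) − A = 14.7 − 14.410 − 1.0 = -0.710

M ≈ -0.71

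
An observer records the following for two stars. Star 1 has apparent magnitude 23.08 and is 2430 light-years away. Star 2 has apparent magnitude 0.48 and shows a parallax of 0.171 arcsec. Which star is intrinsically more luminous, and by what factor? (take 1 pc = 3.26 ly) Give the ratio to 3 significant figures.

Star 2 is more luminous, by a factor of 67500.

Star 1: d = 2430 ly / 3.26 = 745.4 pc
Star 1: M = m − 5 log₁₀ d + 5 = 23.08 − 5·2.8724 + 5 = 13.718
Star 2: d = 1/p = 1/0.171″ = 5.848 pc
Star 2: M = m − 5 log₁₀ d + 5 = 0.48 − 5·0.7670 + 5 = 1.645
ΔM = M_1 − M_2 = 13.718 − (1.645) = 12.073; smaller M is more luminous → Star 2.
L ratio = 10^(0.4 |ΔM|) = 10^4.829 = 67490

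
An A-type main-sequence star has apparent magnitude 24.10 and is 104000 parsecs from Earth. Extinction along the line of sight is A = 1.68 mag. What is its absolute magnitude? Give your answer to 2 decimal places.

5 log₁₀(d/10 pc) = 5 log₁₀(104000) − 5 = 20.085
M = m − 5 log₁₀(d/10) − A = 24.10 − 20.085 − 1.68 = 2.335

M ≈ 2.33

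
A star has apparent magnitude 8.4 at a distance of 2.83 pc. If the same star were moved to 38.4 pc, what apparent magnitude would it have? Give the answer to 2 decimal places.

m ≈ 14.06

Flux ∝ 1/d², so Δm = 5 log₁₀(d₂/d₁) = 5 log₁₀(38.4/2.83) = 5.663
m₂ = m₁ + Δm = 8.4 + (5.663) = 14.063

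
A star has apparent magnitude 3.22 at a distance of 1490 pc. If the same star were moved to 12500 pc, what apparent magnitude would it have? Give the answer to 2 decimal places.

m ≈ 7.84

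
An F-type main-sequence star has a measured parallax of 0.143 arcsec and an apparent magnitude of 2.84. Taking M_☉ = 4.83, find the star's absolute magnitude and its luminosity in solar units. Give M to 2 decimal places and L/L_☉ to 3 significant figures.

M ≈ 3.62; L/L_☉ ≈ 3.06

d = 1/p = 1/0.143″ = 6.993 pc
M = m − 5 log₁₀ d + 5 = 2.84 − 5·0.8447 + 5 = 3.617
M − M_☉ = 3.617 − 4.83 = -1.213
L/L_☉ = 10^(−0.4 × -1.213) = 3.057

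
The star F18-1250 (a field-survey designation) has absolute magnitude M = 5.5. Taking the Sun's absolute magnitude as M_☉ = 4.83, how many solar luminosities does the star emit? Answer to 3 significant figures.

L/L_☉ ≈ 0.540

M − M_☉ = 5.5 − 4.83 = 0.670
L/L_☉ = 10^(−0.4 (M − M_☉)) = 10^-0.268 = 0.5395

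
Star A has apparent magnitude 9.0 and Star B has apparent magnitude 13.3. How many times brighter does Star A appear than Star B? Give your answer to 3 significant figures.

52.5

Magnitude difference = -4.3
Flux ratio = 10^(−0.4 Δm) = 10^(−0.4 × -4.3) = 10^1.720 = 52.48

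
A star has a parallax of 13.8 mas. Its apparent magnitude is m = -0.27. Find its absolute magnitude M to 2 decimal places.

M ≈ -4.57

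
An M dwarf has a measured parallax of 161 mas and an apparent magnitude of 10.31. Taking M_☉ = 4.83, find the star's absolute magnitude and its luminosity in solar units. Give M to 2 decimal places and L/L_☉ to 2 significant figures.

M ≈ 11.34; L/L_☉ ≈ 2.5×10^-3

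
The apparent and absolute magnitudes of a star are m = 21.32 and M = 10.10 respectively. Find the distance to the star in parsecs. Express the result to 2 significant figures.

d ≈ 1800 pc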